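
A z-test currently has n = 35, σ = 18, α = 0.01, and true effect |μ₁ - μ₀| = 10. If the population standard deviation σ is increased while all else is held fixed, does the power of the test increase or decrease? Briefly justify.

Power decreases: a larger σ inflates the standard error σ/√n, pulling the sampling distribution under H₁ back toward the critical value.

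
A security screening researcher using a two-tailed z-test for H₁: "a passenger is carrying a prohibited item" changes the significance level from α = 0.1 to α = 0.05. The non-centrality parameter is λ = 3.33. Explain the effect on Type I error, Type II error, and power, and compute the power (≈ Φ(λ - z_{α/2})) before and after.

Decreasing α from 0.1 to 0.05:
• Type I error rate decreases (α is the Type I rate by definition).
• Critical value moves from z_{α/2} = 1.645 to 1.96, so power = Φ(λ - z_{α/2}) goes from Φ(3.33 - 1.645) = 0.954 to Φ(3.33 - 1.96) = 0.915.
• Type II error rate β = 1 - power therefore increases (0.046 → 0.085).
Appropriate when false positives are costly — here, detaining an innocent passenger — delay and inconvenience.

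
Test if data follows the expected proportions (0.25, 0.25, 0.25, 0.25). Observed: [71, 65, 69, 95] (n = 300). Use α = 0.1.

Expected: [75.0, 75.0, 75.0, 75.0]. χ² = 7.36. df = 3, critical = 6.251. Reject H₀.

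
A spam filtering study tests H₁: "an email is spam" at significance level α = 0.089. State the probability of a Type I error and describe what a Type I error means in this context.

P(Type I error) = α = 0.089. A Type I error is rejecting H₀ when H₀ is actually true (false positive) — here, concluding that an email is spam when in fact this is not the case. Consequence: a legitimate email is sent to the spam folder and the user misses it.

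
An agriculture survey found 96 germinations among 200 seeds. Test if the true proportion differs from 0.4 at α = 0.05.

p̂ = 0.48, p₀ = 0.4. z = (p̂ - p₀)/√(p₀(1-p₀)/n) = 2.309. Critical: ±1.96. Reject H₀.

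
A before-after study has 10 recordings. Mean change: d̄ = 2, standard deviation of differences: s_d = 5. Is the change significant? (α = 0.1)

t = d̄/(s_d/√n) = 2/(5/√10) = 1.265. df = 9, critical t = ±1.833. Fail to reject H₀.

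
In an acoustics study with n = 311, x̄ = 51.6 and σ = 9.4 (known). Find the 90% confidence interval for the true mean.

CI = x̄ ± z*(σ/√n) = 51.6 ± 1.645(9.4/√311) = 51.6 ± 0.88 = (50.72, 52.48)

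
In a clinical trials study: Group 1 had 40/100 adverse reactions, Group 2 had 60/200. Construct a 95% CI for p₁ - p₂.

p̂₁ = 0.4, p̂₂ = 0.3. Difference = 0.1. CI = (-0.015, 0.215)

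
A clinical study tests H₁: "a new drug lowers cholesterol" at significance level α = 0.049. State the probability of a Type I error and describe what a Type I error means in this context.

P(Type I error) = α = 0.049. A Type I error is rejecting H₀ when H₀ is actually true (false positive) — here, concluding that a new drug lowers cholesterol when in fact this is not the case. Consequence: approving an ineffective drug — patients take a useless medication and may skip effective alternatives.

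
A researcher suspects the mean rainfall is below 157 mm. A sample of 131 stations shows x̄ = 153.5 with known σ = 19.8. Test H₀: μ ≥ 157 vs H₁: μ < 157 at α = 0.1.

z = -2.023. Critical value: -1.28. Reject H₀.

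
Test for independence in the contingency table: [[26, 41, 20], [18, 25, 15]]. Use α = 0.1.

χ² = 0.258. df = 2, critical = 4.605. Fail to reject H₀. No evidence of dependence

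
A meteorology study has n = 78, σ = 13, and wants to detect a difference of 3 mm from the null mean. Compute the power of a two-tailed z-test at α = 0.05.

SE = σ/√n = 13/√78 = 1.472. Non-centrality λ = d/SE = 3/1.472 = 2.038. Power ≈ Φ(λ - z_{α/2}) = Φ(2.038 - 1.96) = Φ(0.078) = 0.531.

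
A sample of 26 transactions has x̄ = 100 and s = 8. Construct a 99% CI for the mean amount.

CI = x̄ ± t*(s/√n) = 100 ± 2.787(8/√26) = (95.63, 104.37)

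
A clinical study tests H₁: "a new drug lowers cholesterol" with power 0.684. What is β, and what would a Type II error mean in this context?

β = 1 - power = 1 - 0.684 = 0.316. A Type II error is failing to reject H₀ when H₀ is false (false negative) — here, failing to conclude that a new drug lowers cholesterol when in fact it is true. Consequence: shelving an effective drug — patients miss out on a treatment that would have helped.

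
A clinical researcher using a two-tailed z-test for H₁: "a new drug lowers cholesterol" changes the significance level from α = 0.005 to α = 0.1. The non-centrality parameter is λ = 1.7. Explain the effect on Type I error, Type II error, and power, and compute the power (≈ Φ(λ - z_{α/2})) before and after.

Increasing α from 0.005 to 0.1:
• Type I error rate increases (α is the Type I rate by definition).
• Critical value moves from z_{α/2} = 2.807 to 1.645, so power = Φ(λ - z_{α/2}) goes from Φ(1.7 - 2.807) = 0.134 to Φ(1.7 - 1.645) = 0.522.
• Type II error rate β = 1 - power therefore decreases (0.866 → 0.478).
Appropriate when false negatives are costly — here, shelving an effective drug — patients miss out on a treatment that would have helped.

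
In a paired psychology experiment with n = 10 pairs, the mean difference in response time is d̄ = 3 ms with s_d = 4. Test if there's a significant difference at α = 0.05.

t = d̄/(s_d/√n) = 3/(4/√10) = 2.372. df = 9, critical t = ±2.262. Reject H₀.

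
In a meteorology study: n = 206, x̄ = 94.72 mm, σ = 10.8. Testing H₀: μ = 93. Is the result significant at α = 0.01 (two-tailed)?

z = (94.72 - 93)/(10.8/√206) = 2.286. Since |z| ≤ 2.576, not significant at α = 0.01.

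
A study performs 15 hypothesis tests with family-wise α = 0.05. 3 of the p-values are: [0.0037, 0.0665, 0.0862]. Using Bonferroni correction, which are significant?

Bonferroni α = 0.05/15 = 0.00333. None of the given p-values are significant.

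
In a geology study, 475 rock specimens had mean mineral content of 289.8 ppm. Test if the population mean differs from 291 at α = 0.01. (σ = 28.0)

z = (x̄ - μ₀)/(σ/√n) = (289.8 - 291)/(28.0/√475) = -0.934. Critical value: ±2.576. Since |-0.934| ≤ 2.576, Fail to reject H₀.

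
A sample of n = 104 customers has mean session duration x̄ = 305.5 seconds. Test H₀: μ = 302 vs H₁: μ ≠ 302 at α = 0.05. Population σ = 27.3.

z = (x̄ - μ₀)/(σ/√n) = (305.5 - 302)/(27.3/√104) = 1.307. Critical value: ±1.96. Since |1.307| ≤ 1.96, Fail to reject H₀.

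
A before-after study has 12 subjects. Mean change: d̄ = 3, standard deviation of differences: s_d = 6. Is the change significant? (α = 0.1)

t = d̄/(s_d/√n) = 3/(6/√12) = 1.732. df = 11, critical t = ±1.796. Fail to reject H₀.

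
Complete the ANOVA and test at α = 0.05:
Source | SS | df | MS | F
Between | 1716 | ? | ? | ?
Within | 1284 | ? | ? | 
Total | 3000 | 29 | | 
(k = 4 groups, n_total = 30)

df_between = 3, df_within = 26. MS_between = 572.0, MS_within = 49.38. F = 11.583, F_crit ≈ 2.975. Reject H₀.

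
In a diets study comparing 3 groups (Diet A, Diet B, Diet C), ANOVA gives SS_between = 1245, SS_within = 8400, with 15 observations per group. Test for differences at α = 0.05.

df_between = 2, df_within = 42. F = MS_between/MS_within = 622.5/200.0 = 3.112. F_crit ≈ 3.22. Fail to reject H₀.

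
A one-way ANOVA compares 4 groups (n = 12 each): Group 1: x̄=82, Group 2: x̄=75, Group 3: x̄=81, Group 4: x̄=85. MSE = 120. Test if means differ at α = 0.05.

Grand mean = 80.75. SS_between = 633.0, MS_between = 211.0. F = 1.758, F_crit ≈ 2.816. Fail to reject H₀.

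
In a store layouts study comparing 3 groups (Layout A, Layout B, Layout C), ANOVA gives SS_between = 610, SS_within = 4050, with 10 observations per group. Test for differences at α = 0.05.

df_between = 2, df_within = 27. F = MS_between/MS_within = 305.0/150.0 = 2.033. F_crit ≈ 3.354. Fail to reject H₀.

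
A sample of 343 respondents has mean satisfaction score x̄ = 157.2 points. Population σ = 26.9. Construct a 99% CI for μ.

CI = x̄ ± z*(σ/√n) = 157.2 ± 2.576(26.9/√343) = 157.2 ± 3.74 = (153.46, 160.94)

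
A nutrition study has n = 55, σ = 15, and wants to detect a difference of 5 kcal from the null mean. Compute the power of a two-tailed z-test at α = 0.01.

SE = σ/√n = 15/√55 = 2.023. Non-centrality λ = d/SE = 5/2.023 = 2.472. Power ≈ Φ(λ - z_{α/2}) = Φ(2.472 - 2.576) = Φ(-0.104) = 0.459.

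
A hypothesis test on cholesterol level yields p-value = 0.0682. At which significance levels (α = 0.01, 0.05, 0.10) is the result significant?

p = 0.0682. Significant at: α = 0.1.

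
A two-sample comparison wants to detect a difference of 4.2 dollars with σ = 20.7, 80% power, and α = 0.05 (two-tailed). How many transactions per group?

n per group = 2(z_α/2 + z_β)²σ²/d² = 2×(1.96 + 0.84)²×20.7²/4.2² = 380.9 → n = 381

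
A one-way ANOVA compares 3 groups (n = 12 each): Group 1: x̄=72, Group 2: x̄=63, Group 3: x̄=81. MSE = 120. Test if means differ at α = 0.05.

Grand mean = 72.0. SS_between = 1944.0, MS_between = 972.0. F = 8.1, F_crit ≈ 3.285. Reject H₀.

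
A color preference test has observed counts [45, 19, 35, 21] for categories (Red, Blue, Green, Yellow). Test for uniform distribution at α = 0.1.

Expected = 30 each. χ² = Σ(O-E)²/E = 15.067. df = 3, critical value = 6.251. Reject H₀.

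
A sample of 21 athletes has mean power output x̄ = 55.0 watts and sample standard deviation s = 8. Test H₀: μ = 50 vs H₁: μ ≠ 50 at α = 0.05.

t = (x̄ - μ₀)/(s/√n) = (55.0 - 50)/(8/√21) = 2.864. df = 20, critical t = ±2.086. Reject H₀.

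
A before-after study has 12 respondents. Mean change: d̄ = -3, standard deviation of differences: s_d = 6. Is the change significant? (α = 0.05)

t = d̄/(s_d/√n) = -3/(6/√12) = -1.732. df = 11, critical t = ±2.201. Fail to reject H₀.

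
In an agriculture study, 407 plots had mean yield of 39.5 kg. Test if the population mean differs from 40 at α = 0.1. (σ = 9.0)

z = (x̄ - μ₀)/(σ/√n) = (39.5 - 40)/(9.0/√407) = -1.121. Critical value: ±1.645. Since |-1.121| ≤ 1.645, Fail to reject H₀.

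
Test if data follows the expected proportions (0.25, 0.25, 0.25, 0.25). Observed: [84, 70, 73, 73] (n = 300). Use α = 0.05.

Expected: [75.0, 75.0, 75.0, 75.0]. χ² = 1.52. df = 3, critical = 7.815. Fail to reject H₀.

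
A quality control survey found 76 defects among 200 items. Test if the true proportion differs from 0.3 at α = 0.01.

p̂ = 0.38, p₀ = 0.3. z = (p̂ - p₀)/√(p₀(1-p₀)/n) = 2.469. Critical: ±2.576. Fail to reject H₀.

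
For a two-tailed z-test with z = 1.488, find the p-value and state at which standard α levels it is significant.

p = 2·P(Z > |1.488|) = 2·(1 - Φ(1.488)) ≈ 0.1368. Not significant at any standard level.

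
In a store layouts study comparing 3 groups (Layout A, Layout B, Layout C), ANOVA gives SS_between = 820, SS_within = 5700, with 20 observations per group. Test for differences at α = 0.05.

df_between = 2, df_within = 57. F = MS_between/MS_within = 410.0/100.0 = 4.1. F_crit ≈ 3.159. Reject H₀. At least one mean differs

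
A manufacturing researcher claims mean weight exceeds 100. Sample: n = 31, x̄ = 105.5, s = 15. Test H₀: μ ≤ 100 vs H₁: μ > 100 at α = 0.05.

t = (105.5 - 100)/(15/√31) = 2.042, df = 30. Critical t = 1.697. Reject H₀.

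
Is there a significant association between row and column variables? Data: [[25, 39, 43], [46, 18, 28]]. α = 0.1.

χ² = 16.078. df = 2, critical = 4.605. Reject H₀. Variables are dependent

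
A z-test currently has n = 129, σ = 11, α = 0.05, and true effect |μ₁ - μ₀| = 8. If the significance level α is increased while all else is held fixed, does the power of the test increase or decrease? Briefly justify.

Power increases: a larger α lowers the critical value, so more of the H₁ sampling distribution falls in the rejection region.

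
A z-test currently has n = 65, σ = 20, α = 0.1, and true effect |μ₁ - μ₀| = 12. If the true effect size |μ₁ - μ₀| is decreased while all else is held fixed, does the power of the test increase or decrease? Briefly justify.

Power decreases: a smaller true effect decreases the non-centrality λ = |μ₁ - μ₀|/(σ/√n).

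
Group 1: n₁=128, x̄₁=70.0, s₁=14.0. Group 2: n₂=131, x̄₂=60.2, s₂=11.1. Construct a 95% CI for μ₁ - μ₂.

Difference = 9.8. SE = √(14.0²/128 + 11.1²/131) = 1.572. CI = (6.72, 12.88)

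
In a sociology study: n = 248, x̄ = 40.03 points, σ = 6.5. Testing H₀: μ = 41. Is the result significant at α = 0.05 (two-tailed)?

z = (40.03 - 41)/(6.5/√248) = -2.35. Since |z| > 1.96, significant at α = 0.05.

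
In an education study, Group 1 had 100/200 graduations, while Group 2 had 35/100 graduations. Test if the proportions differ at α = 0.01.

p̂₁ = 0.5, p̂₂ = 0.35, pooled p̂ = 0.45. z = 2.462. Critical: ±2.576. Fail to reject H₀.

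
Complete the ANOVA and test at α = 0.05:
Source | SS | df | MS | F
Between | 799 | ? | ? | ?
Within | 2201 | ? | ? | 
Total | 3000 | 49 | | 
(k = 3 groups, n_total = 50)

df_between = 2, df_within = 47. MS_between = 399.5, MS_within = 46.83. F = 8.531, F_crit ≈ 3.195. Reject H₀.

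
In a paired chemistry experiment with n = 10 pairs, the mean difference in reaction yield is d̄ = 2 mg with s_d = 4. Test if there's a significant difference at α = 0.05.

t = d̄/(s_d/√n) = 2/(4/√10) = 1.581. df = 9, critical t = ±2.262. Fail to reject H₀.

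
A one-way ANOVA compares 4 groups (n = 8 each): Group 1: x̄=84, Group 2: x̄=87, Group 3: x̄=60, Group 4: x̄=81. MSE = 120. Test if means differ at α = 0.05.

Grand mean = 78.0. SS_between = 3600.0, MS_between = 1200.0. F = 10.0, F_crit ≈ 2.947. Reject H₀.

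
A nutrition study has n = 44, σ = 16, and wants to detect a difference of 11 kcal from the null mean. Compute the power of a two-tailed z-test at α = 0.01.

SE = σ/√n = 16/√44 = 2.412. Non-centrality λ = d/SE = 11/2.412 = 4.56. Power ≈ Φ(λ - z_{α/2}) = Φ(4.56 - 2.576) = Φ(1.984) = 0.976.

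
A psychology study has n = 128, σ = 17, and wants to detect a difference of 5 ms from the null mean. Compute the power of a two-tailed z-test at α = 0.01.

SE = σ/√n = 17/√128 = 1.503. Non-centrality λ = d/SE = 5/1.503 = 3.328. Power ≈ Φ(λ - z_{α/2}) = Φ(3.328 - 2.576) = Φ(0.752) = 0.774.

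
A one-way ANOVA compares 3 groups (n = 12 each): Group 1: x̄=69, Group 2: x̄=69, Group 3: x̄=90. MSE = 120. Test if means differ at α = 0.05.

Grand mean = 76.0. SS_between = 3528.0, MS_between = 1764.0. F = 14.7, F_crit ≈ 3.285. Reject H₀.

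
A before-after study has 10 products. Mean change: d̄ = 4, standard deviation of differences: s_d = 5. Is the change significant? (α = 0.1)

t = d̄/(s_d/√n) = 4/(5/√10) = 2.53. df = 9, critical t = ±1.833. Reject H₀.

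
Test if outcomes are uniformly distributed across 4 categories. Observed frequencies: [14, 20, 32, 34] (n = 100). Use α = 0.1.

Expected = 25 each. χ² = Σ(O-E)²/E = 11.04. df = 3, critical value = 6.251. Reject H₀.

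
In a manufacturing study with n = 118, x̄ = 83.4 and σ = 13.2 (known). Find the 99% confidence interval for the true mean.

CI = x̄ ± z*(σ/√n) = 83.4 ± 2.576(13.2/√118) = 83.4 ± 3.13 = (80.27, 86.53)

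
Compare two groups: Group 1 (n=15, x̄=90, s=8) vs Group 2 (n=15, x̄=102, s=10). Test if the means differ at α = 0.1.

Pooled sp = 9.06. t = -3.629, df = 28. Critical t = ±1.701. Reject H₀.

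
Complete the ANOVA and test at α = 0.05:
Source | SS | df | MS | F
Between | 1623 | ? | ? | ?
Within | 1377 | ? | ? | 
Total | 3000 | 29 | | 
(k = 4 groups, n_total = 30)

df_between = 3, df_within = 26. MS_between = 541.0, MS_within = 52.96. F = 10.215, F_crit ≈ 2.975. Reject H₀.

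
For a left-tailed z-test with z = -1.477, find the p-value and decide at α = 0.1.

p = P(Z < -1.477) = Φ(-1.477) ≈ 0.0698. Since p < 0.1, reject H₀ (significant) at α = 0.1.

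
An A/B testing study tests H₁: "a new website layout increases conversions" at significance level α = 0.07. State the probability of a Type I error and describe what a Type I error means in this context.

P(Type I error) = α = 0.07. A Type I error is rejecting H₀ when H₀ is actually true (false positive) — here, concluding that a new website layout increases conversions when in fact this is not the case. Consequence: rolling out a layout that doesn't actually help — wasted engineering effort.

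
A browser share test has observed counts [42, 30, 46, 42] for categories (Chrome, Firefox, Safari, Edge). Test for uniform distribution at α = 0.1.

Expected = 40 each. χ² = Σ(O-E)²/E = 3.6. df = 3, critical value = 6.251. Fail to reject H₀.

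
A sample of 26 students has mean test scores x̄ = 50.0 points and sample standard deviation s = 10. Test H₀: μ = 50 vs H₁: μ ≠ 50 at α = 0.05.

t = (x̄ - μ₀)/(s/√n) = (50.0 - 50)/(10/√26) = 0.0. df = 25, critical t = ±2.06. Fail to reject H₀.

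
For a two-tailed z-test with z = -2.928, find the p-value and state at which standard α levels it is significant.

p = 2·P(Z > |-2.928|) = 2·(1 - Φ(2.928)) ≈ 0.0034. Significant at α = 0.1; Significant at α = 0.05; Significant at α = 0.01.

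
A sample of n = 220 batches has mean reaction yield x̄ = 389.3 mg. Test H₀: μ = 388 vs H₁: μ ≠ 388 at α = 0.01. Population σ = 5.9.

z = (x̄ - μ₀)/(σ/√n) = (389.3 - 388)/(5.9/√220) = 3.268. Critical value: ±2.576. Since |3.268| > 2.576, Reject H₀.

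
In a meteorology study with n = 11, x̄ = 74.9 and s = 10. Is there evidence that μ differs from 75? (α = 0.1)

t = (x̄ - μ₀)/(s/√n) = (74.9 - 75)/(10/√11) = -0.033. df = 10, critical t = ±1.812. Fail to reject H₀.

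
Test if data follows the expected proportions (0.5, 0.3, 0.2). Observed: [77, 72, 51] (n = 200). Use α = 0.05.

Expected: [100.0, 60.0, 40.0]. χ² = 10.715. df = 2, critical = 5.991. Reject H₀.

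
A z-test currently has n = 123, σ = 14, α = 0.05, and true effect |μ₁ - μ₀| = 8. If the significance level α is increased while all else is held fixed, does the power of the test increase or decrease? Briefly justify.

Power increases: a larger α lowers the critical value, so more of the H₁ sampling distribution falls in the rejection region.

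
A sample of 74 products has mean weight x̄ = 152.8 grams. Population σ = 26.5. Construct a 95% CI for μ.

CI = x̄ ± z*(σ/√n) = 152.8 ± 1.96(26.5/√74) = 152.8 ± 6.04 = (146.76, 158.84)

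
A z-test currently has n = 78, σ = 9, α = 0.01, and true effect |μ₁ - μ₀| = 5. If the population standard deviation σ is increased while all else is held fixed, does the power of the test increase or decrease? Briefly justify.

Power decreases: a larger σ inflates the standard error σ/√n, pulling the sampling distribution under H₁ back toward the critical value.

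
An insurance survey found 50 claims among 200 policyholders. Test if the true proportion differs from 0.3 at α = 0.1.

p̂ = 0.25, p₀ = 0.3. z = (p̂ - p₀)/√(p₀(1-p₀)/n) = -1.543. Critical: ±1.645. Fail to reject H₀.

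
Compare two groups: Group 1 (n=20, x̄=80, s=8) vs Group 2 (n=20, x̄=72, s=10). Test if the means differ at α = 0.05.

Pooled sp = 9.06. t = 2.794, df = 38. Critical t = ±2.024. Reject H₀.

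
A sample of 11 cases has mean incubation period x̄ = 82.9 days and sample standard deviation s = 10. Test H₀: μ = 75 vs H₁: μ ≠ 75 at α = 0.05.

t = (x̄ - μ₀)/(s/√n) = (82.9 - 75)/(10/√11) = 2.62. df = 10, critical t = ±2.228. Reject H₀.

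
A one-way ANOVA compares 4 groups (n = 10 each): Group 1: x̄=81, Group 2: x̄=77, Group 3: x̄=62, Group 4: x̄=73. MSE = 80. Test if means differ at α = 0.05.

Grand mean = 73.25. SS_between = 2007.5, MS_between = 669.17. F = 8.365, F_crit ≈ 2.866. Reject H₀.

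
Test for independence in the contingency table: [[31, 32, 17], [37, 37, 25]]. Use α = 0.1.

χ² = 0.403. df = 2, critical = 4.605. Fail to reject H₀. No evidence of dependence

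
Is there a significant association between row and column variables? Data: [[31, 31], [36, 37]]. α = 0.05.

χ² = 0.006. df = 1, critical = 3.841. Fail to reject H₀. No evidence of dependence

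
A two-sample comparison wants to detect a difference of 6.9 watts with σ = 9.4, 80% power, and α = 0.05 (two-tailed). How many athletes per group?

n per group = 2(z_α/2 + z_β)²σ²/d² = 2×(1.96 + 0.84)²×9.4²/6.9² = 29.1 → n = 30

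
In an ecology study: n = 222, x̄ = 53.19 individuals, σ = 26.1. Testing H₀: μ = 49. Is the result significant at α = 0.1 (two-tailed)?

z = (53.19 - 49)/(26.1/√222) = 2.392. Since |z| > 1.645, significant at α = 0.1.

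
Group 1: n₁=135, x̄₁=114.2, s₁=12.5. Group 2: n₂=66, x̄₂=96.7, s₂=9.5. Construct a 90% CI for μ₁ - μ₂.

Difference = 17.5. SE = √(12.5²/135 + 9.5²/66) = 1.589. CI = (14.89, 20.11)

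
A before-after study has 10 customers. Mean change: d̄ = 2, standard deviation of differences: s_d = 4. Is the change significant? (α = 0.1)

t = d̄/(s_d/√n) = 2/(4/√10) = 1.581. df = 9, critical t = ±1.833. Fail to reject H₀.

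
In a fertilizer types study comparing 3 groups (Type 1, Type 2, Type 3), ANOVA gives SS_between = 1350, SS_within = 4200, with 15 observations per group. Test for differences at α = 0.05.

df_between = 2, df_within = 42. F = MS_between/MS_within = 675.0/100.0 = 6.75. F_crit ≈ 3.22. Reject H₀. At least one mean differs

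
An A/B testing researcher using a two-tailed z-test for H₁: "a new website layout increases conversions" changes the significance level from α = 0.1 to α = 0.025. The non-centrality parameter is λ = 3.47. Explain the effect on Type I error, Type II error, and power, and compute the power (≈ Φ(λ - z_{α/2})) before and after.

Decreasing α from 0.1 to 0.025:
• Type I error rate decreases (α is the Type I rate by definition).
• Critical value moves from z_{α/2} = 1.645 to 2.241, so power = Φ(λ - z_{α/2}) goes from Φ(3.47 - 1.645) = 0.966 to Φ(3.47 - 2.241) = 0.89.
• Type II error rate β = 1 - power therefore increases (0.034 → 0.11).
Appropriate when false positives are costly — here, rolling out a layout that doesn't actually help — wasted engineering effort.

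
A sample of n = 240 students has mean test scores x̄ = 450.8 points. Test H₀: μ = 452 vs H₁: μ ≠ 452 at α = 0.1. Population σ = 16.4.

z = (x̄ - μ₀)/(σ/√n) = (450.8 - 452)/(16.4/√240) = -1.134. Critical value: ±1.645. Since |-1.134| ≤ 1.645, Fail to reject H₀.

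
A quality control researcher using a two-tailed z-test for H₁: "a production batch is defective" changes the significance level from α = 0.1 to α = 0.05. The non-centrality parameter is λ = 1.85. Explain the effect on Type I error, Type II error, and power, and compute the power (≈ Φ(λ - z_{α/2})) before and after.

Decreasing α from 0.1 to 0.05:
• Type I error rate decreases (α is the Type I rate by definition).
• Critical value moves from z_{α/2} = 1.645 to 1.96, so power = Φ(λ - z_{α/2}) goes from Φ(1.85 - 1.645) = 0.581 to Φ(1.85 - 1.96) = 0.456.
• Type II error rate β = 1 - power therefore increases (0.419 → 0.544).
Appropriate when false positives are costly — here, scrapping a good batch — wasted material and cost for no reason.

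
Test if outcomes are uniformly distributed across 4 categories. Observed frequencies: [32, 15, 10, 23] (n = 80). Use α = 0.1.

Expected = 20 each. χ² = Σ(O-E)²/E = 13.9. df = 3, critical value = 6.251. Reject H₀.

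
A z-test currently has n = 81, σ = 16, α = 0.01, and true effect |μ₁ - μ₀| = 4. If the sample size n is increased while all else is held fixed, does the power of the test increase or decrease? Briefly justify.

Power increases: a larger n shrinks the standard error σ/√n, moving the sampling distribution under H₁ further from the critical value.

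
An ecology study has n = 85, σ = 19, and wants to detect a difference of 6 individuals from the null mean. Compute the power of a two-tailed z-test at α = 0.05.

SE = σ/√n = 19/√85 = 2.061. Non-centrality λ = d/SE = 6/2.061 = 2.911. Power ≈ Φ(λ - z_{α/2}) = Φ(2.911 - 1.96) = Φ(0.951) = 0.829.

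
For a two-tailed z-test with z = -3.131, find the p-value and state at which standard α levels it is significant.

p = 2·P(Z > |-3.131|) = 2·(1 - Φ(3.131)) ≈ 0.0017. Significant at α = 0.1; Significant at α = 0.05; Significant at α = 0.01.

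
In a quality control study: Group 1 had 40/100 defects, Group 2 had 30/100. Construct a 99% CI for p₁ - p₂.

p̂₁ = 0.4, p̂₂ = 0.3. Difference = 0.1. CI = (-0.073, 0.273)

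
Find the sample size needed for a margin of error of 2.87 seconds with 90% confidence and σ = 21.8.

n = (z*σ/E)² = (1.645×21.8/2.87)² = 156.1 → n = 157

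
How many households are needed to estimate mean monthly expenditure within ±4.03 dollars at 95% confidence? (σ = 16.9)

n = (z*σ/E)² = (1.96×16.9/4.03)² = 67.6 → n = 68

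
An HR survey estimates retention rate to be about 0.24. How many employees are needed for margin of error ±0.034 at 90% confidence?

n = z²p(1-p)/E² = 1.645²×0.24×0.76/0.034² = 427.0 → n = 427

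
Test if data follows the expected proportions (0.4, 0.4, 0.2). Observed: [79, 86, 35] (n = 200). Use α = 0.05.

Expected: [80.0, 80.0, 40.0]. χ² = 1.087. df = 2, critical = 5.991. Fail to reject H₀.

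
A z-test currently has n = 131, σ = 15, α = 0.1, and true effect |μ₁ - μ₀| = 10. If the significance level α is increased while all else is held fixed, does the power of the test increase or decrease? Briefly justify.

Power increases: a larger α lowers the critical value, so more of the H₁ sampling distribution falls in the rejection region.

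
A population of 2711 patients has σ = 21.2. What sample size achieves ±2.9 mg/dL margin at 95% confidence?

Without FPC: n₀ = (1.96×21.2/2.9)² = 205.299. With FPC: n = n₀N/(n₀+N-1) = 190.9 → n = 191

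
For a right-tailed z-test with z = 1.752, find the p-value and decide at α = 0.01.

p = P(Z > 1.752) = 1 - Φ(1.752) ≈ 0.0399. Since p ≥ 0.01, fail to reject H₀ (not significant) at α = 0.01.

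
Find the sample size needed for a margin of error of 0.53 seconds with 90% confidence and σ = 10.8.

n = (z*σ/E)² = (1.645×10.8/0.53)² = 1123.6 → n = 1124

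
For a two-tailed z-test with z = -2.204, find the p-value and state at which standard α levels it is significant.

p = 2·P(Z > |-2.204|) = 2·(1 - Φ(2.204)) ≈ 0.0275. Significant at α = 0.1; Significant at α = 0.05.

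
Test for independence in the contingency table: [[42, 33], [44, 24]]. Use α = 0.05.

χ² = 1.128. df = 1, critical = 3.841. Fail to reject H₀. No evidence of dependence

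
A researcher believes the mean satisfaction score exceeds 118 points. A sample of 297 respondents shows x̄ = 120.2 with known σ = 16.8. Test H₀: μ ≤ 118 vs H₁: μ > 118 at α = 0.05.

z = 2.257. Critical value: 1.645. Reject H₀.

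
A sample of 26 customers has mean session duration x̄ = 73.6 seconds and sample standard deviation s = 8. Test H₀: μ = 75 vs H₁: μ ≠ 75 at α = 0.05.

t = (x̄ - μ₀)/(s/√n) = (73.6 - 75)/(8/√26) = -0.892. df = 25, critical t = ±2.06. Fail to reject H₀.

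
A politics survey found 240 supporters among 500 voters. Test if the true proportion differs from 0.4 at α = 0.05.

p̂ = 0.48, p₀ = 0.4. z = (p̂ - p₀)/√(p₀(1-p₀)/n) = 3.651. Critical: ±1.96. Reject H₀.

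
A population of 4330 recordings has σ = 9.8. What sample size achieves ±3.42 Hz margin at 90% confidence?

Without FPC: n₀ = (1.645×9.8/3.42)² = 22.219. With FPC: n = n₀N/(n₀+N-1) = 22.1 → n = 23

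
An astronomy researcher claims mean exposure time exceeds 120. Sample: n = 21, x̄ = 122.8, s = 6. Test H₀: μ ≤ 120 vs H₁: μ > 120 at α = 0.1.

t = (122.8 - 120)/(6/√21) = 2.139, df = 20. Critical t = 1.325. Reject H₀.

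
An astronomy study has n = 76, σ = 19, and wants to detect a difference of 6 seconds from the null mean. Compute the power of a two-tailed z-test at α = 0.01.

SE = σ/√n = 19/√76 = 2.179. Non-centrality λ = d/SE = 6/2.179 = 2.753. Power ≈ Φ(λ - z_{α/2}) = Φ(2.753 - 2.576) = Φ(0.177) = 0.57.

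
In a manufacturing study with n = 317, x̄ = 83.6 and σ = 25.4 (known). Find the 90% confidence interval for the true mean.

CI = x̄ ± z*(σ/√n) = 83.6 ± 1.645(25.4/√317) = 83.6 ± 2.35 = (81.25, 85.95)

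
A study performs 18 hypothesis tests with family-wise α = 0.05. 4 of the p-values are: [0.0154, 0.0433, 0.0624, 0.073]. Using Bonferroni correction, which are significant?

Bonferroni α = 0.05/18 = 0.00278. None of the given p-values are significant.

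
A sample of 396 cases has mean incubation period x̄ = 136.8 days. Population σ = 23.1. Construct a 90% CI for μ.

CI = x̄ ± z*(σ/√n) = 136.8 ± 1.645(23.1/√396) = 136.8 ± 1.91 = (134.89, 138.71)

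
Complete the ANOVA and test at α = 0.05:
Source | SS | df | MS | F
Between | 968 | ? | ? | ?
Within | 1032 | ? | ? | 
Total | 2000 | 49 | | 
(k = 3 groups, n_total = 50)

df_between = 2, df_within = 47. MS_between = 484.0, MS_within = 21.96. F = 22.043, F_crit ≈ 3.195. Reject H₀.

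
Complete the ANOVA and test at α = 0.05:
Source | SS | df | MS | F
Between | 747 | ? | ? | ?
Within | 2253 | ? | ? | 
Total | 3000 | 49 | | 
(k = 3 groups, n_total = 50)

df_between = 2, df_within = 47. MS_between = 373.5, MS_within = 47.94. F = 7.792, F_crit ≈ 3.195. Reject H₀.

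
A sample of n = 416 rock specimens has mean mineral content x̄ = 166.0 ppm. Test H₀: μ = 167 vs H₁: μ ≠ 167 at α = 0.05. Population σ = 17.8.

z = (x̄ - μ₀)/(σ/√n) = (166.0 - 167)/(17.8/√416) = -1.146. Critical value: ±1.96. Since |-1.146| ≤ 1.96, Fail to reject H₀.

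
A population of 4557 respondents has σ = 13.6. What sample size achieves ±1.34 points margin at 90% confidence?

Without FPC: n₀ = (1.645×13.6/1.34)² = 278.74. With FPC: n = n₀N/(n₀+N-1) = 262.7 → n = 263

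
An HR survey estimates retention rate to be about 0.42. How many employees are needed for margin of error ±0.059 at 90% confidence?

n = z²p(1-p)/E² = 1.645²×0.42×0.58/0.059² = 189.4 → n = 190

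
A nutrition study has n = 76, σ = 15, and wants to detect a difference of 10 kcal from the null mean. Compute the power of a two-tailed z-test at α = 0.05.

SE = σ/√n = 15/√76 = 1.721. Non-centrality λ = d/SE = 10/1.721 = 5.812. Power ≈ Φ(λ - z_{α/2}) = Φ(5.812 - 1.96) = Φ(3.852) = 1.0.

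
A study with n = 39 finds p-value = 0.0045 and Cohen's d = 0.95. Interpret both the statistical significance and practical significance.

Statistically significant (p = 0.0045 < 0.05). Cohen's d = 0.95 indicates a large effect size. Both statistical and practical significance should be considered.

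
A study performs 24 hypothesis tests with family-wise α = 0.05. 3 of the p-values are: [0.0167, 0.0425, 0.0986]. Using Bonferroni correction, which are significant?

Bonferroni α = 0.05/24 = 0.00208. None of the given p-values are significant.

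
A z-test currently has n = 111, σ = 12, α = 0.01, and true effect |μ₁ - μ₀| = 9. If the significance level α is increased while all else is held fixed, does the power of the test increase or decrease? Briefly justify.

Power increases: a larger α lowers the critical value, so more of the H₁ sampling distribution falls in the rejection region.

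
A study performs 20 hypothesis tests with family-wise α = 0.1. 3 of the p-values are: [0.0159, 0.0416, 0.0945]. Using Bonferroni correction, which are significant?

Bonferroni α = 0.1/20 = 0.005. None of the given p-values are significant.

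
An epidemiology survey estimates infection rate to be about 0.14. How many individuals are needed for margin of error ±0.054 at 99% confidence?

n = z²p(1-p)/E² = 2.576²×0.14×0.86/0.054² = 274.0 → n = 274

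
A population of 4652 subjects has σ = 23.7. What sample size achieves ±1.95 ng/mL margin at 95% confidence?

Without FPC: n₀ = (1.96×23.7/1.95)² = 567.466. With FPC: n = n₀N/(n₀+N-1) = 505.9 → n = 506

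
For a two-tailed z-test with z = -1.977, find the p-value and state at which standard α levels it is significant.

p = 2·P(Z > |-1.977|) = 2·(1 - Φ(1.977)) ≈ 0.048. Significant at α = 0.1; Significant at α = 0.05.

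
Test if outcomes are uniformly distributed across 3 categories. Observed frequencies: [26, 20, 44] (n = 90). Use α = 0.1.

Expected = 30 each. χ² = Σ(O-E)²/E = 10.4. df = 2, critical value = 4.605. Reject H₀.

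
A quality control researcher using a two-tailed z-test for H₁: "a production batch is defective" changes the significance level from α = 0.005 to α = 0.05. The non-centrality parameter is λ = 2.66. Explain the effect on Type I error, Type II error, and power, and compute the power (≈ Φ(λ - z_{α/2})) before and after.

Increasing α from 0.005 to 0.05:
• Type I error rate increases (α is the Type I rate by definition).
• Critical value moves from z_{α/2} = 2.807 to 1.96, so power = Φ(λ - z_{α/2}) goes from Φ(2.66 - 2.807) = 0.442 to Φ(2.66 - 1.96) = 0.758.
• Type II error rate β = 1 - power therefore decreases (0.558 → 0.242).
Appropriate when false negatives are costly — here, shipping a defective batch — faulty products reach customers.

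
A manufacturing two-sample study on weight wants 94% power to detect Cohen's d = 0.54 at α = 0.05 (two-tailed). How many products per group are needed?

z_{α/2} = 1.96, z_β = Φ⁻¹(0.94) = 1.555. For medium effect (d = 0.54): n per group = 2(z_{α/2} + z_β)²/d² = 2(1.96 + 1.555)²/0.54² = 84.7 → 85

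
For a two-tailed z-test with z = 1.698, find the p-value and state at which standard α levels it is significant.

p = 2·P(Z > |1.698|) = 2·(1 - Φ(1.698)) ≈ 0.0895. Significant at α = 0.1.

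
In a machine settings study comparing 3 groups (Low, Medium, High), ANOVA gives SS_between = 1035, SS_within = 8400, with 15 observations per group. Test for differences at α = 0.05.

df_between = 2, df_within = 42. F = MS_between/MS_within = 517.5/200.0 = 2.587. F_crit ≈ 3.22. Fail to reject H₀.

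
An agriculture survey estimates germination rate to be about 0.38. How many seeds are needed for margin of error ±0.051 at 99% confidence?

n = z²p(1-p)/E² = 2.576²×0.38×0.62/0.051² = 601.1 → n = 602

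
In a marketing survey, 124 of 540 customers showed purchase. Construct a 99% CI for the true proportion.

p̂ = 0.23. CI = p̂ ± z*√(p̂(1-p̂)/n) = (0.183, 0.276)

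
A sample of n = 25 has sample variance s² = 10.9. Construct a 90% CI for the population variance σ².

df = 24. χ²_{0.05} = 36.415, χ²_{0.95} = 13.848. CI for σ² = ((n-1)s²/χ²_{α/2}, (n-1)s²/χ²_{1-α/2}) = (24·10.9/36.415, 24·10.9/13.848) = (7.18, 18.89)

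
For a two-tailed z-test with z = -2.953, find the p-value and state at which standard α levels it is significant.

p = 2·P(Z > |-2.953|) = 2·(1 - Φ(2.953)) ≈ 0.0031. Significant at α = 0.1; Significant at α = 0.05; Significant at α = 0.01.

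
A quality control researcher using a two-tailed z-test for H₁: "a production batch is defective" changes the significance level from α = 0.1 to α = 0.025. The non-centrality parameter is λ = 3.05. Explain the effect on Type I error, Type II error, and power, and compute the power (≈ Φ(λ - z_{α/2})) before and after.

Decreasing α from 0.1 to 0.025:
• Type I error rate decreases (α is the Type I rate by definition).
• Critical value moves from z_{α/2} = 1.645 to 2.241, so power = Φ(λ - z_{α/2}) goes from Φ(3.05 - 1.645) = 0.92 to Φ(3.05 - 2.241) = 0.791.
• Type II error rate β = 1 - power therefore increases (0.08 → 0.209).
Appropriate when false positives are costly — here, scrapping a good batch — wasted material and cost for no reason.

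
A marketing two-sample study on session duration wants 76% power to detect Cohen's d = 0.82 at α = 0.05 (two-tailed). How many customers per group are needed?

z_{α/2} = 1.96, z_β = Φ⁻¹(0.76) = 0.706. For large effect (d = 0.82): n per group = 2(z_{α/2} + z_β)²/d² = 2(1.96 + 0.706)²/0.82² = 21.1 → 22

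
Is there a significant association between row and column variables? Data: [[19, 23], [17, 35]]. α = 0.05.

χ² = 1.548. df = 1, critical = 3.841. Fail to reject H₀. No evidence of dependence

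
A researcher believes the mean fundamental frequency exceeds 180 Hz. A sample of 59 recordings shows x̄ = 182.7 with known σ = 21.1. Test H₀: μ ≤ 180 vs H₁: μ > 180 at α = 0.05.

z = 0.983. Critical value: 1.645. Fail to reject H₀.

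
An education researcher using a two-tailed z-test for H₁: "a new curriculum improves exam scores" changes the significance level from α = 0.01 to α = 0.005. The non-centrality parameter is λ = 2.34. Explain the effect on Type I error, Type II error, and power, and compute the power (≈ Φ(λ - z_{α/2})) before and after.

Decreasing α from 0.01 to 0.005:
• Type I error rate decreases (α is the Type I rate by definition).
• Critical value moves from z_{α/2} = 2.576 to 2.807, so power = Φ(λ - z_{α/2}) goes from Φ(2.34 - 2.576) = 0.407 to Φ(2.34 - 2.807) = 0.32.
• Type II error rate β = 1 - power therefore increases (0.593 → 0.68).
Appropriate when false positives are costly — here, adopting a curriculum that gives no real benefit — disruption for nothing.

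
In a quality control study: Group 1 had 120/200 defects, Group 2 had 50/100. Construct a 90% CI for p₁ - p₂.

p̂₁ = 0.6, p̂₂ = 0.5. Difference = 0.1. CI = (-0.0, 0.2)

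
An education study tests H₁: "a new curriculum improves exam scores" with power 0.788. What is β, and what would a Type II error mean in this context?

β = 1 - power = 1 - 0.788 = 0.212. A Type II error is failing to reject H₀ when H₀ is false (false negative) — here, failing to conclude that a new curriculum improves exam scores when in fact it is true. Consequence: keeping the old curriculum when the new one would have helped students.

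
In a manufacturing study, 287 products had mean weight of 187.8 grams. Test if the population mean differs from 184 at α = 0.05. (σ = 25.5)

z = (x̄ - μ₀)/(σ/√n) = (187.8 - 184)/(25.5/√287) = 2.525. Critical value: ±1.96. Since |2.525| > 1.96, Reject H₀.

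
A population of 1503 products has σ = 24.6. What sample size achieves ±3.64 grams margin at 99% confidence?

Without FPC: n₀ = (2.576×24.6/3.64)² = 303.081. With FPC: n = n₀N/(n₀+N-1) = 252.4 → n = 253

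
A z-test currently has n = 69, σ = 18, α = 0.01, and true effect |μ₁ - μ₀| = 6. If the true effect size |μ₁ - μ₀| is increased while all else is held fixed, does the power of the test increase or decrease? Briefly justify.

Power increases: a larger true effect increases the non-centrality λ = |μ₁ - μ₀|/(σ/√n).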